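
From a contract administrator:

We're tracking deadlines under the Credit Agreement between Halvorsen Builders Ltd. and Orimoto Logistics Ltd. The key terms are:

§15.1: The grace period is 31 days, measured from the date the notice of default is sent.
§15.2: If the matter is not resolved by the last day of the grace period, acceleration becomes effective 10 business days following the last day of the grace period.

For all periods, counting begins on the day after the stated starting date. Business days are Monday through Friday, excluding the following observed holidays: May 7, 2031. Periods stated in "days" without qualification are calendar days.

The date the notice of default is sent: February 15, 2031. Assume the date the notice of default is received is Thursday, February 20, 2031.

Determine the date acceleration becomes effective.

April 1, 2031

The last day of the grace period: 31 calendar days after February 15, 2031 is March 18, 2031.
The date acceleration becomes effective: counting 10 business days from Tuesday, March 18, 2031 (Mar 19, Mar 20, Mar 21, Mar 24, Mar 25, Mar 26, Mar 27, Mar 28, Mar 31, Apr 1, skipping weekends) reaches Tuesday, April 1, 2031.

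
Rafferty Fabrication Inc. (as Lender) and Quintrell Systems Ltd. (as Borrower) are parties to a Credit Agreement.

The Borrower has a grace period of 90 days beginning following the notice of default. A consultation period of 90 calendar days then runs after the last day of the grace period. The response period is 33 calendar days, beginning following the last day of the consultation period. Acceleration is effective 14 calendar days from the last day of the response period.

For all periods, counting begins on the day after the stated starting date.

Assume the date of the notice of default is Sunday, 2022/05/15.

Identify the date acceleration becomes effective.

Adding 90 calendar days to 2022/05/15 gives 2022/08/13, which is the last day of the grace period.
The last day of the consultation period: 2022/08/13 + 90 days = 2022/11/11.
The last day of the response period: 33 calendar days after 2022/11/11 is 2022/12/14.
Adding 14 calendar days to 2022/12/14 gives 2022/12/28, which is the date acceleration becomes effective.

2022/12/28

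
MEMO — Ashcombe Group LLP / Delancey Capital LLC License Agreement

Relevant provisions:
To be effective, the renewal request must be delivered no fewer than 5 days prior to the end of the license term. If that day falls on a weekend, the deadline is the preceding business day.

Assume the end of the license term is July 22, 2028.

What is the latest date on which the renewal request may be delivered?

Counting back 5 calendar days from July 22, 2028 gives July 17, 2028. That is a Monday, so no adjustment is needed.

July 17, 2028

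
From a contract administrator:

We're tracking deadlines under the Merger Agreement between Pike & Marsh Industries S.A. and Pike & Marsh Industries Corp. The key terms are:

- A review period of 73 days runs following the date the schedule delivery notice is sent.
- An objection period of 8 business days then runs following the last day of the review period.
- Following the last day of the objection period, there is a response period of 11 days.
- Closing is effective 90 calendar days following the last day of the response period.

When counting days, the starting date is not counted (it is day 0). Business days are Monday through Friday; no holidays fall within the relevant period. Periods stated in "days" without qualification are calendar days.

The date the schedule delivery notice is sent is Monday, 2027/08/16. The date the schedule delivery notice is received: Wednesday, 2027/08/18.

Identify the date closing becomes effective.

Adding 73 calendar days to 2027/08/16 gives 2027/10/28, which is the last day of the review period.
From Thursday, 2027/10/28, 8 business days (Oct 29, Nov 1, Nov 2, Nov 3, Nov 4, Nov 5, Nov 8, Nov 9, skipping weekends) brings us to Tuesday, 2027/11/09, which is the last day of the objection period.
The last day of the response period: 2027/11/09 + 11 days = 2027/11/20.
The date closing becomes effective: 90 calendar days after 2027/11/20 is 2028/02/18.

2028/02/18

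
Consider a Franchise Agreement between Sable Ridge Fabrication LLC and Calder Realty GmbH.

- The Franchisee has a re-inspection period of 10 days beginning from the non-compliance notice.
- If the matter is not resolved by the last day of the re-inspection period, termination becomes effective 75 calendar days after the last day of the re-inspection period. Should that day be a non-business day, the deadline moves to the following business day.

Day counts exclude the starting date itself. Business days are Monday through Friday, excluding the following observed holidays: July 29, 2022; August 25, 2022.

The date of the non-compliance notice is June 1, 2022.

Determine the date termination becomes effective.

August 26, 2022

The last day of the re-inspection period: 10 calendar days after June 1, 2022 is June 11, 2022.
Adding 75 calendar days to June 11, 2022 gives August 25, 2022, which is the date termination becomes effective. That falls on Thursday, a listed holiday, so it rolls to the next business day, Friday, August 26, 2022.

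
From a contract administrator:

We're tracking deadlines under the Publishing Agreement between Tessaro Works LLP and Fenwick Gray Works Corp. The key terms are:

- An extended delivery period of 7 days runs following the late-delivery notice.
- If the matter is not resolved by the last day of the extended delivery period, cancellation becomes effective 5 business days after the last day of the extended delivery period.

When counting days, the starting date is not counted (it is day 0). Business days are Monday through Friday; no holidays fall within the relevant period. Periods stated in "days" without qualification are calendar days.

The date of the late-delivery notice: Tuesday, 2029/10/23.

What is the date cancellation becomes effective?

2029/11/06

The last day of the extended delivery period: 2029/10/23 + 7 days = 2029/10/30.
The date cancellation becomes effective: 5 business days after Tuesday, 2029/10/30, skipping weekends — Oct 31, Nov 1, Nov 2, Nov 5, Nov 6 — lands on Tuesday, 2029/11/06.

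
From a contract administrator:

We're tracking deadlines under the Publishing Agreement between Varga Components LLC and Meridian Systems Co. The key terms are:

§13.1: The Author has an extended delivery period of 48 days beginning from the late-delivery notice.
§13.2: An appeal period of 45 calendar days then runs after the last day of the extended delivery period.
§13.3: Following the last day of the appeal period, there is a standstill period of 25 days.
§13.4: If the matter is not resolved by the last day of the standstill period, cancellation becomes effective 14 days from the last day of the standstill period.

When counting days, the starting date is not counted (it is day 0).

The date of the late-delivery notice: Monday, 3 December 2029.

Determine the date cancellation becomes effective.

14 April 2030

The last day of the extended delivery period: 3 December 2029 + 48 days = 20 January 2030.
Adding 45 calendar days to 20 January 2030 gives 6 March 2030, which is the last day of the appeal period.
The last day of the standstill period: 6 March 2030 + 25 days = 31 March 2030.
The date cancellation becomes effective: 14 calendar days after 31 March 2030 is 14 April 2030.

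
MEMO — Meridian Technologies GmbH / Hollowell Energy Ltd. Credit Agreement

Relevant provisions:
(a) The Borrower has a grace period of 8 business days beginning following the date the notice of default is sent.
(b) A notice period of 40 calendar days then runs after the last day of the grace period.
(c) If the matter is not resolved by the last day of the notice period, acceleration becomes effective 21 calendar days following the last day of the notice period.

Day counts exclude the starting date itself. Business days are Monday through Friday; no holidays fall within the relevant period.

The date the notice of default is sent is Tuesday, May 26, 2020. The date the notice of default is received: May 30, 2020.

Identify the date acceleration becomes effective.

The last day of the grace period: 8 business days after Tuesday, May 26, 2020, skipping weekends — May 27, May 28, May 29, Jun 1, Jun 2, Jun 3, Jun 4, Jun 5 — lands on Friday, June 5, 2020.
Adding 40 calendar days to June 5, 2020 gives July 15, 2020, which is the last day of the notice period.
Adding 21 calendar days to July 15, 2020 gives August 5, 2020, which is the date acceleration becomes effective.

August 5, 2020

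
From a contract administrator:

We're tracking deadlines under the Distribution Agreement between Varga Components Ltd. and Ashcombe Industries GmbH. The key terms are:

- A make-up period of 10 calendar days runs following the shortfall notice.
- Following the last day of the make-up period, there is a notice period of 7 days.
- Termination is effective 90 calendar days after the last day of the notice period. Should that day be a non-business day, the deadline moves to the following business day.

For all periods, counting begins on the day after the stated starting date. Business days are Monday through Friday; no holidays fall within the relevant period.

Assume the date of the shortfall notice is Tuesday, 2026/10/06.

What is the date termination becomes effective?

2027/01/21

Adding 10 calendar days to 2026/10/06 gives 2026/10/16, which is the last day of the make-up period.
The last day of the notice period: 2026/10/16 + 7 days = 2026/10/23.
The date termination becomes effective: 90 calendar days after 2026/10/23 is 2027/01/21. 2027/01/21 is a Thursday, so no roll-forward applies.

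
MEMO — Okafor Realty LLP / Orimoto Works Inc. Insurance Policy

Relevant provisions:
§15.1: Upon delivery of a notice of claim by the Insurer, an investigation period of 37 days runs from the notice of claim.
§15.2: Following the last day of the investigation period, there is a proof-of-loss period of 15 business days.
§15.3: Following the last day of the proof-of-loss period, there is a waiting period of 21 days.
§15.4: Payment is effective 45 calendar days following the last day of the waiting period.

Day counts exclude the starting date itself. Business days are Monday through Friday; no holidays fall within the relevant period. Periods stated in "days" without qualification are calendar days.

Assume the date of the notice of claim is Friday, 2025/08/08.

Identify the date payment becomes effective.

2025/12/08

The last day of the investigation period: 2025/08/08 + 37 days = 2025/09/14.
From Sunday, 2025/09/14, 15 business days (Sep 15, Sep 16, Sep 17, Sep 18, …, Oct 1, Oct 2, Oct 3, skipping weekends) brings us to Friday, 2025/10/03, which is the last day of the proof-of-loss period.
The last day of the waiting period: 21 calendar days after 2025/10/03 is 2025/10/24.
The date payment becomes effective: 2025/10/24 + 45 days = 2025/12/08.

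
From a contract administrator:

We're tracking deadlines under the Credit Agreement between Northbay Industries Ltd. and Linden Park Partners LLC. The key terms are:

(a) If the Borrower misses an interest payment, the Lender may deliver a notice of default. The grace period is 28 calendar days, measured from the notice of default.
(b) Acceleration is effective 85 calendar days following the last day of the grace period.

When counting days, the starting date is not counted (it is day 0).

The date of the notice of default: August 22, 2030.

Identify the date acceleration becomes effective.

The last day of the grace period: 28 calendar days after August 22, 2030 is September 19, 2030.
The date acceleration becomes effective: September 19, 2030 + 85 days = December 13, 2030.

December 13, 2030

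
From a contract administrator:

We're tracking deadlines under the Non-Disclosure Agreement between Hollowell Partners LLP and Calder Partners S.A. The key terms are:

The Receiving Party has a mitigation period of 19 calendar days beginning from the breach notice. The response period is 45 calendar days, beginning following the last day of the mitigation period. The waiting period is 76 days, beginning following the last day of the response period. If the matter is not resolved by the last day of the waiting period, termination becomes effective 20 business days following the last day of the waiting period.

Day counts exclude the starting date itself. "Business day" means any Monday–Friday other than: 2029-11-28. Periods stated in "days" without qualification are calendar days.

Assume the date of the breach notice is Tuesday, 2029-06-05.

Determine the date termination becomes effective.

The last day of the mitigation period: 19 calendar days after 2029-06-05 is 2029-06-24.
The last day of the response period: 45 calendar days after 2029-06-24 is 2029-08-08.
Adding 76 calendar days to 2029-08-08 gives 2029-10-23, which is the last day of the waiting period.
The date termination becomes effective: counting 20 business days from Tuesday, 2029-10-23 (Oct 24, Oct 25, Oct 26, Oct 29, …, Nov 16, Nov 19, Nov 20, skipping weekends) reaches Tuesday, 2029-11-20.

2029-11-20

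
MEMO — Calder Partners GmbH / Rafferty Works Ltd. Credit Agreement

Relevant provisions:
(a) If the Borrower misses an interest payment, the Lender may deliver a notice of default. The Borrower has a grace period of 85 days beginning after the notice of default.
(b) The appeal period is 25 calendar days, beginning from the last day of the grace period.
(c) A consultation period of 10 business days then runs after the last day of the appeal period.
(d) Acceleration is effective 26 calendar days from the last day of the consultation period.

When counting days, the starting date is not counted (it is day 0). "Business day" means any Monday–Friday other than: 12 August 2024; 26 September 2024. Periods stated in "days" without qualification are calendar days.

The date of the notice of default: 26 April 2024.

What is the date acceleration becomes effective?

23 September 2024

The last day of the grace period: 26 April 2024 + 85 days = 20 July 2024.
Adding 25 calendar days to 20 July 2024 gives 14 August 2024, which is the last day of the appeal period.
The last day of the consultation period: 10 business days after Wednesday, 14 August 2024, skipping weekends — Aug 15, Aug 16, Aug 19, Aug 20, Aug 21, Aug 22, Aug 23, Aug 26, Aug 27, Aug 28 — lands on Wednesday, 28 August 2024.
The date acceleration becomes effective: 28 August 2024 + 26 days = 23 September 2024.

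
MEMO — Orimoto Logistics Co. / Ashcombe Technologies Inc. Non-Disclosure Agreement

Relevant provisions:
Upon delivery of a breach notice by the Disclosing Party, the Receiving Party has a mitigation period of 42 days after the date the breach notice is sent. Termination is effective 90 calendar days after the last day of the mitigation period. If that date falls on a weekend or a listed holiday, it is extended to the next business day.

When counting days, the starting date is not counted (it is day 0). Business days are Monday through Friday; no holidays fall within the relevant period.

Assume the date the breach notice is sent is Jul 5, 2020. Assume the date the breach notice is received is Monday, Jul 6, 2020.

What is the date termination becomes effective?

The last day of the mitigation period: 42 calendar days after Jul 5, 2020 is Aug 16, 2020.
Adding 90 calendar days to Aug 16, 2020 gives Nov 14, 2020, which is the date termination becomes effective. That falls on a Saturday, so it rolls to the next business day, Monday, Nov 16, 2020.

Nov 16, 2020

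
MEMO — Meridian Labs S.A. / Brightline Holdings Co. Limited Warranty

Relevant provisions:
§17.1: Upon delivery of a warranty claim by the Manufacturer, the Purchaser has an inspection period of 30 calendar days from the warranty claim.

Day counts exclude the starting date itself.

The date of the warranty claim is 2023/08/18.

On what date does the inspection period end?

Adding 30 calendar days to 2023/08/18 gives 2023/09/17, which is the last day of the inspection period.

2023/09/17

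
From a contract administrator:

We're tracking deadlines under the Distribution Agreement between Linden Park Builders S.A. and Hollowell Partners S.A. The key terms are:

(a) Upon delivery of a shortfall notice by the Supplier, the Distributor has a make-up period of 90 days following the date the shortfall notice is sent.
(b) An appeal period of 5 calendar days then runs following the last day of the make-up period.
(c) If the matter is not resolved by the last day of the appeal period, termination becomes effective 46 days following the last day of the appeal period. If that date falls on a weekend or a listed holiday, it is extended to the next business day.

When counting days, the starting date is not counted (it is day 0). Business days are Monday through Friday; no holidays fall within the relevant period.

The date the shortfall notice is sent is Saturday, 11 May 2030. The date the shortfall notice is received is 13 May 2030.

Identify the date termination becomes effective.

Adding 90 calendar days to 11 May 2030 gives 9 August 2030, which is the last day of the make-up period.
The last day of the appeal period: 5 calendar days after 9 August 2030 is 14 August 2030.
The date termination becomes effective: 14 August 2030 + 46 days = 29 September 2030. That falls on a Sunday, so it rolls to the next business day, Monday, 30 September 2030.

30 September 2030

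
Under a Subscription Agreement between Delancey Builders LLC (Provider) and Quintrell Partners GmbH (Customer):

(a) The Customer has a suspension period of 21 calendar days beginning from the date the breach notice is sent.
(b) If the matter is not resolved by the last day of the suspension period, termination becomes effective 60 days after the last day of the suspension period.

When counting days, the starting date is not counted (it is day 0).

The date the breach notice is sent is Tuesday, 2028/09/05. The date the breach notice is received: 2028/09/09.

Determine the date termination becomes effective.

The last day of the suspension period: 21 calendar days after 2028/09/05 is 2028/09/26.
Adding 60 calendar days to 2028/09/26 gives 2028/11/25, which is the date termination becomes effective.

2028/11/25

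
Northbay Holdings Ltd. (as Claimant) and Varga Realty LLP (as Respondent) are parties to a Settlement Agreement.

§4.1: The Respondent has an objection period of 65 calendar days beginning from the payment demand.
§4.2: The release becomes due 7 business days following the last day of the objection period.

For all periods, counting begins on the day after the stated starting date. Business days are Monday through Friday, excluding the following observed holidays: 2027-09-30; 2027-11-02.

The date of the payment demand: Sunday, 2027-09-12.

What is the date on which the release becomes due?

2027-11-25

The last day of the objection period: 2027-09-12 + 65 days = 2027-11-16.
The date on which the release becomes due: counting 7 business days from Tuesday, 2027-11-16 (Nov 17, Nov 18, Nov 19, Nov 22, Nov 23, Nov 24, Nov 25, skipping weekends) reaches Thursday, 2027-11-25.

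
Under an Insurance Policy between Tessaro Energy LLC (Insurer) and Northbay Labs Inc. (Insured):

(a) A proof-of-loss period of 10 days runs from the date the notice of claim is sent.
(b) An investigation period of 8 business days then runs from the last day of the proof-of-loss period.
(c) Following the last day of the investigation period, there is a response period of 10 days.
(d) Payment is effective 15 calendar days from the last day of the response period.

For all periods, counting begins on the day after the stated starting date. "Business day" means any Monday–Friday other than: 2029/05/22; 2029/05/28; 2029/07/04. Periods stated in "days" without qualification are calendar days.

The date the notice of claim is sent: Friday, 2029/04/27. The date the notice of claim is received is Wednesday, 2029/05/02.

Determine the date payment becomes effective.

The last day of the proof-of-loss period: 2029/04/27 + 10 days = 2029/05/07.
From Monday, 2029/05/07, 8 business days (May 8, May 9, May 10, May 11, May 14, May 15, May 16, May 17, skipping weekends) brings us to Thursday, 2029/05/17, which is the last day of the investigation period.
The last day of the response period: 2029/05/17 + 10 days = 2029/05/27.
The date payment becomes effective: 15 calendar days after 2029/05/27 is 2029/06/11.

2029/06/11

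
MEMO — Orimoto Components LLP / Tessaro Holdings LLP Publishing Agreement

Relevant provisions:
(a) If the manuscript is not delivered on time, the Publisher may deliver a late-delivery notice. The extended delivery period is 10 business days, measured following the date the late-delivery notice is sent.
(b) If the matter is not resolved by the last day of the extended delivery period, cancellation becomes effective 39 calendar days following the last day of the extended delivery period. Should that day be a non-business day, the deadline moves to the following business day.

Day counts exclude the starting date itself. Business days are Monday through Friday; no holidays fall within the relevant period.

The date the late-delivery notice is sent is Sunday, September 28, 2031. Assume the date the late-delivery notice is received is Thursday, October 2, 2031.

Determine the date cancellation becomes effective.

November 18, 2031

The last day of the extended delivery period: 10 business days after Sunday, September 28, 2031, skipping weekends — Sep 29, Sep 30, Oct 1, Oct 2, Oct 3, Oct 6, Oct 7, Oct 8, Oct 9, Oct 10 — lands on Friday, October 10, 2031.
Adding 39 calendar days to October 10, 2031 gives November 18, 2031, which is the date cancellation becomes effective. November 18, 2031 is a Tuesday, so no roll-forward applies.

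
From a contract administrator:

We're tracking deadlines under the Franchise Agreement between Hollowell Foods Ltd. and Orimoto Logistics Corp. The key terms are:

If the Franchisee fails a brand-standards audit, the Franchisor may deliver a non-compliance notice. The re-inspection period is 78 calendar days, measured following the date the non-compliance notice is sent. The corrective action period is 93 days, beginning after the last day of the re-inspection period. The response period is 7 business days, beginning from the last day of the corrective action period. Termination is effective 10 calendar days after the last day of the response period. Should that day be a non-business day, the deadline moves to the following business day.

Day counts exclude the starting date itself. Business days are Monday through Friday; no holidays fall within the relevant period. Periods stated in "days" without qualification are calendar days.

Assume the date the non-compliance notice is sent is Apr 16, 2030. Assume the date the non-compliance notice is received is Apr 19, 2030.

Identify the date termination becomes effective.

The last day of the re-inspection period: Apr 16, 2030 + 78 days = Jul 3, 2030.
The last day of the corrective action period: 93 calendar days after Jul 3, 2030 is Oct 4, 2030.
From Friday, Oct 4, 2030, 7 business days (Oct 7, Oct 8, Oct 9, Oct 10, Oct 11, Oct 14, Oct 15, skipping weekends) brings us to Tuesday, Oct 15, 2030, which is the last day of the response period.
The date termination becomes effective: 10 calendar days after Oct 15, 2030 is Oct 25, 2030. Oct 25, 2030 is a Friday, so no roll-forward applies.

Oct 25, 2030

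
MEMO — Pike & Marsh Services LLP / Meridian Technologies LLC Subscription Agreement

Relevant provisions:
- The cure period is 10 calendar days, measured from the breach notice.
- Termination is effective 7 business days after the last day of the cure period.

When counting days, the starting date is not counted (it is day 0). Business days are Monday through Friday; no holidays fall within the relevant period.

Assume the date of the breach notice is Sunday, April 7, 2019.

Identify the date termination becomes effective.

April 26, 2019

The last day of the cure period: 10 calendar days after April 7, 2019 is April 17, 2019.
From Wednesday, April 17, 2019, 7 business days (Apr 18, Apr 19, Apr 22, Apr 23, Apr 24, Apr 25, Apr 26, skipping weekends) brings us to Friday, April 26, 2019, which is the date termination becomes effective.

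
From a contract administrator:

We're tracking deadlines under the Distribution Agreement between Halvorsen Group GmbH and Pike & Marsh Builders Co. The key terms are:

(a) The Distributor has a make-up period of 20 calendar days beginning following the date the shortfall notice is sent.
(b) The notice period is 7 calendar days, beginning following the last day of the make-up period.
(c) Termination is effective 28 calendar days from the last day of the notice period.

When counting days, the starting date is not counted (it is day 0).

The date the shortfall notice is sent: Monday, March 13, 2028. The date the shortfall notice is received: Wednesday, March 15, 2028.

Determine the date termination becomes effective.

The last day of the make-up period: 20 calendar days after March 13, 2028 is April 2, 2028.
The last day of the notice period: April 2, 2028 + 7 days = April 9, 2028.
The date termination becomes effective: April 9, 2028 + 28 days = May 7, 2028.

May 7, 2028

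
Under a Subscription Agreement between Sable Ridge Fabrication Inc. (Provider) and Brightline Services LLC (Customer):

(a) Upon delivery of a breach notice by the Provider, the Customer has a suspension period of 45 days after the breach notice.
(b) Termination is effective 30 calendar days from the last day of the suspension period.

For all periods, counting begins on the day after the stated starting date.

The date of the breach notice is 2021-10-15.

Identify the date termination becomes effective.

The last day of the suspension period: 2021-10-15 + 45 days = 2021-11-29.
The date termination becomes effective: 2021-11-29 + 30 days = 2021-12-29.

2021-12-29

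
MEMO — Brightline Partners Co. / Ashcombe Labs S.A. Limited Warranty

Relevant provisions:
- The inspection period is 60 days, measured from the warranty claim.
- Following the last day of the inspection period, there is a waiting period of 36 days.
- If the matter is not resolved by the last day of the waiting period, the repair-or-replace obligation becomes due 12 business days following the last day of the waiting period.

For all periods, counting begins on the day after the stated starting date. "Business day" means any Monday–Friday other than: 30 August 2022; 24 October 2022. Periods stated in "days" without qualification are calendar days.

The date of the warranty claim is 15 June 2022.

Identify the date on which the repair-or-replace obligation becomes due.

5 October 2022

The last day of the inspection period: 60 calendar days after 15 June 2022 is 14 August 2022.
The last day of the waiting period: 36 calendar days after 14 August 2022 is 19 September 2022.
From Monday, 19 September 2022, 12 business days (Sep 20, Sep 21, Sep 22, Sep 23, …, Oct 3, Oct 4, Oct 5, skipping weekends) brings us to Wednesday, 5 October 2022, which is the date on which the repair-or-replace obligation becomes due.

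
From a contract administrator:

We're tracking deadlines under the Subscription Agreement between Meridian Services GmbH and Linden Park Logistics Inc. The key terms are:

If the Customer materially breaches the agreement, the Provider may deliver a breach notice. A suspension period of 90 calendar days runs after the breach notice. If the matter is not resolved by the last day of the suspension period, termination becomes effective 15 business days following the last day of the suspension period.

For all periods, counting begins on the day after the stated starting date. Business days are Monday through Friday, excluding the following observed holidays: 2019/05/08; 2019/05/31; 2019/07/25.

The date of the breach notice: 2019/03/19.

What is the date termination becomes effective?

2019/07/08

The last day of the suspension period: 90 calendar days after 2019/03/19 is 2019/06/17.
The date termination becomes effective: 15 business days after Monday, 2019/06/17, skipping weekends — Jun 18, Jun 19, Jun 20, Jun 21, …, Jul 4, Jul 5, Jul 8 — lands on Monday, 2019/07/08.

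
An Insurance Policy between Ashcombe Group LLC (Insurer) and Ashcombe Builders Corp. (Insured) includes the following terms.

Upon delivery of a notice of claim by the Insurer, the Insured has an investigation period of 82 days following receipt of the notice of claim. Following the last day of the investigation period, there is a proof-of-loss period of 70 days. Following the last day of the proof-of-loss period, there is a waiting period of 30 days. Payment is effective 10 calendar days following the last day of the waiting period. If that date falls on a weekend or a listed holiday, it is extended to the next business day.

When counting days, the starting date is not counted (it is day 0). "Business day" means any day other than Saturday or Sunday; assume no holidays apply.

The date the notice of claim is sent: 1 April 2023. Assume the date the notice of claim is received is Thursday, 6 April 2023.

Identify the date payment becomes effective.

16 October 2023

The last day of the investigation period: 6 April 2023 + 82 days = 27 June 2023.
Adding 70 calendar days to 27 June 2023 gives 5 September 2023, which is the last day of the proof-of-loss period.
Adding 30 calendar days to 5 September 2023 gives 5 October 2023, which is the last day of the waiting period.
The date payment becomes effective: 5 October 2023 + 10 days = 15 October 2023. That falls on a Sunday, so it rolls to the next business day, Monday, 16 October 2023.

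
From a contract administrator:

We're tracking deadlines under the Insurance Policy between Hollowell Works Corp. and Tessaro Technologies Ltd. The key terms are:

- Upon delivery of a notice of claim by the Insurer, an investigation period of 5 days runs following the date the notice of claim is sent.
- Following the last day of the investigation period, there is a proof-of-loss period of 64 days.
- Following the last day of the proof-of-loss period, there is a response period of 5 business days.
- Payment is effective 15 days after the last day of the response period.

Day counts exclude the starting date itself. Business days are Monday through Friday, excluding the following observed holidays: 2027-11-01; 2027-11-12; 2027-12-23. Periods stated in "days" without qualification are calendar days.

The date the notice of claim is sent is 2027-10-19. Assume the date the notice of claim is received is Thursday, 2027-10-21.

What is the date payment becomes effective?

Adding 5 calendar days to 2027-10-19 gives 2027-10-24, which is the last day of the investigation period.
The last day of the proof-of-loss period: 2027-10-24 + 64 days = 2027-12-27.
From Monday, 2027-12-27, 5 business days (Dec 28, Dec 29, Dec 30, Dec 31, Jan 3, skipping weekends) brings us to Monday, 2028-01-03, which is the last day of the response period.
The date payment becomes effective: 15 calendar days after 2028-01-03 is 2028-01-18.

2028-01-18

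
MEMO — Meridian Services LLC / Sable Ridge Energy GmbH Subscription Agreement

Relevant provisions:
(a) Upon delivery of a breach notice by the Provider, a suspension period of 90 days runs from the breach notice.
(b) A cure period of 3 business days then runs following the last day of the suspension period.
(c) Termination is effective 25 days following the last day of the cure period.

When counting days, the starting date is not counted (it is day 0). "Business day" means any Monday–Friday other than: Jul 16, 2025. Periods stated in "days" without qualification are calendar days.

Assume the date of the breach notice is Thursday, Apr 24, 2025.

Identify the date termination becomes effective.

Aug 22, 2025

The last day of the suspension period: Apr 24, 2025 + 90 days = Jul 23, 2025.
From Wednesday, Jul 23, 2025, 3 business days (Jul 24, Jul 25, Jul 28, skipping weekends) brings us to Monday, Jul 28, 2025, which is the last day of the cure period.
The date termination becomes effective: 25 calendar days after Jul 28, 2025 is Aug 22, 2025.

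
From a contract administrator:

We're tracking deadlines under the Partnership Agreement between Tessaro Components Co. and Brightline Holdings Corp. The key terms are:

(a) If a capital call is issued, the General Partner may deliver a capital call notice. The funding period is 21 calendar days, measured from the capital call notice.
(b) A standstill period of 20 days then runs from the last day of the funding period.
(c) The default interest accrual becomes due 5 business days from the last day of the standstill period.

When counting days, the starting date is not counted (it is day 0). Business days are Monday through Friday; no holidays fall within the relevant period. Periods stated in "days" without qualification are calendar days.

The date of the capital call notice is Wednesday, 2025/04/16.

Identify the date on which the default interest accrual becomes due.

2025/06/03

Adding 21 calendar days to 2025/04/16 gives 2025/05/07, which is the last day of the funding period.
The last day of the standstill period: 2025/05/07 + 20 days = 2025/05/27.
From Tuesday, 2025/05/27, 5 business days (May 28, May 29, May 30, Jun 2, Jun 3, skipping weekends) brings us to Tuesday, 2025/06/03, which is the date on which the default interest accrual becomes due.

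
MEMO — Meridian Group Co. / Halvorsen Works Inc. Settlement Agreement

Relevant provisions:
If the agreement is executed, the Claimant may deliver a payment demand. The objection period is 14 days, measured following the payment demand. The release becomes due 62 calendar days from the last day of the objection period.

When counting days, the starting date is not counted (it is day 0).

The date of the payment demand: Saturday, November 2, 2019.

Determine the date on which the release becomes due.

The last day of the objection period: November 2, 2019 + 14 days = November 16, 2019.
The date on which the release becomes due: November 16, 2019 + 62 days = January 17, 2020.

January 17, 2020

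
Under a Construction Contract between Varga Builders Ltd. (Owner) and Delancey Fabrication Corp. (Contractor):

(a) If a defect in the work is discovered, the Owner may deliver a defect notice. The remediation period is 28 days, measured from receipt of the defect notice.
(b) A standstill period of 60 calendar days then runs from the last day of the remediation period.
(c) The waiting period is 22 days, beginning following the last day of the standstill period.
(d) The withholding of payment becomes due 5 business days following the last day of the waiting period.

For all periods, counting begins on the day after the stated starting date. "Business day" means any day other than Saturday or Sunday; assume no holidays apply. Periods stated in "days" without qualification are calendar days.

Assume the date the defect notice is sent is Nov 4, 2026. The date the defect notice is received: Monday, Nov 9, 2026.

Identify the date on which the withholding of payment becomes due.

The last day of the remediation period: 28 calendar days after Nov 9, 2026 is Dec 7, 2026.
Adding 60 calendar days to Dec 7, 2026 gives Feb 5, 2027, which is the last day of the standstill period.
Adding 22 calendar days to Feb 5, 2027 gives Feb 27, 2027, which is the last day of the waiting period.
The date on which the withholding of payment becomes due: 5 business days after Saturday, Feb 27, 2027, skipping weekends — Mar 1, Mar 2, Mar 3, Mar 4, Mar 5 — lands on Friday, Mar 5, 2027.

Mar 5, 2027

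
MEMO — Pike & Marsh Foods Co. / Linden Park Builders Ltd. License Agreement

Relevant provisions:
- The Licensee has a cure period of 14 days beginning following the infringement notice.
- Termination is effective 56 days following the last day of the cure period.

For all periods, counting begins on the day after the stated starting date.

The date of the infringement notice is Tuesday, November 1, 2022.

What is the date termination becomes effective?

The last day of the cure period: November 1, 2022 + 14 days = November 15, 2022.
The date termination becomes effective: November 15, 2022 + 56 days = January 10, 2023.

January 10, 2023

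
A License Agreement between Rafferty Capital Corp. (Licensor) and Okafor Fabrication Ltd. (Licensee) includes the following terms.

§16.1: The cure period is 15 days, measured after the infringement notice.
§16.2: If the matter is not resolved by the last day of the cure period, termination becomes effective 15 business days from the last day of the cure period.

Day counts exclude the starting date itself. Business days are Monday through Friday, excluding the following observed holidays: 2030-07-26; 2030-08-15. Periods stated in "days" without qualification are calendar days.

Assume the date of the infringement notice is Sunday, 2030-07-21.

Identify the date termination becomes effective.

The last day of the cure period: 2030-07-21 + 15 days = 2030-08-05.
From Monday, 2030-08-05, 15 business days (Aug 6, Aug 7, Aug 8, Aug 9, …, Aug 23, Aug 26, Aug 27, skipping weekends and the listed holiday on Aug 15) brings us to Tuesday, 2030-08-27, which is the date termination becomes effective.

2030-08-27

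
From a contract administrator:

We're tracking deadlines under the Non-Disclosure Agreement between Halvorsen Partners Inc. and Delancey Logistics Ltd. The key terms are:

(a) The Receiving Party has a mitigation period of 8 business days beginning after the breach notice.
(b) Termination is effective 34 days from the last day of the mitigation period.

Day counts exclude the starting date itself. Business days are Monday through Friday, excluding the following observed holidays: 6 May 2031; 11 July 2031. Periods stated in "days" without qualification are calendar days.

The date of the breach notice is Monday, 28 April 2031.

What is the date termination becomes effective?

From Monday, 28 April 2031, 8 business days (Apr 29, Apr 30, May 1, May 2, May 5, May 7, May 8, May 9, skipping weekends and the listed holiday on May 6) brings us to Friday, 9 May 2031, which is the last day of the mitigation period.
The date termination becomes effective: 34 calendar days after 9 May 2031 is 12 June 2031.

12 June 2031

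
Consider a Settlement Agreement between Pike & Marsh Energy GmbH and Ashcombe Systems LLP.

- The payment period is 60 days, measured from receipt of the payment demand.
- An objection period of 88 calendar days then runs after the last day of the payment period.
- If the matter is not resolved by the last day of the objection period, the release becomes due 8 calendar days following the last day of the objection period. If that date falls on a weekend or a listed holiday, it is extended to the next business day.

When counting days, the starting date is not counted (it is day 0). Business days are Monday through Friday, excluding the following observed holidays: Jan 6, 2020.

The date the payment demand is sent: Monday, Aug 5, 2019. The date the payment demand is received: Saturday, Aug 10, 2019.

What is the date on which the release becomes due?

Jan 13, 2020

Adding 60 calendar days to Aug 10, 2019 gives Oct 9, 2019, which is the last day of the payment period.
The last day of the objection period: Oct 9, 2019 + 88 days = Jan 5, 2020.
Adding 8 calendar days to Jan 5, 2020 gives Jan 13, 2020, which is the date on which the release becomes due. Jan 13, 2020 is a Monday and is not a listed holiday, so no roll-forward applies.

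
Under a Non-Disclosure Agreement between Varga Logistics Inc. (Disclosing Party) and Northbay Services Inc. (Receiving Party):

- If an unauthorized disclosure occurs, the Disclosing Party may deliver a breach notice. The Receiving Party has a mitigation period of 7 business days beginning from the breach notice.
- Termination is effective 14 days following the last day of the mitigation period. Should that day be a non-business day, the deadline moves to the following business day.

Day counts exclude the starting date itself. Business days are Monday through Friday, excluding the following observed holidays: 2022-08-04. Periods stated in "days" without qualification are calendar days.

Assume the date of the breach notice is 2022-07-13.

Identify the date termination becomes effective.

2022-08-05

From Wednesday, 2022-07-13, 7 business days (Jul 14, Jul 15, Jul 18, Jul 19, Jul 20, Jul 21, Jul 22, skipping weekends) brings us to Friday, 2022-07-22, which is the last day of the mitigation period.
Adding 14 calendar days to 2022-07-22 gives 2022-08-05, which is the date termination becomes effective. 2022-08-05 is a Friday and is not a listed holiday, so no roll-forward applies.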